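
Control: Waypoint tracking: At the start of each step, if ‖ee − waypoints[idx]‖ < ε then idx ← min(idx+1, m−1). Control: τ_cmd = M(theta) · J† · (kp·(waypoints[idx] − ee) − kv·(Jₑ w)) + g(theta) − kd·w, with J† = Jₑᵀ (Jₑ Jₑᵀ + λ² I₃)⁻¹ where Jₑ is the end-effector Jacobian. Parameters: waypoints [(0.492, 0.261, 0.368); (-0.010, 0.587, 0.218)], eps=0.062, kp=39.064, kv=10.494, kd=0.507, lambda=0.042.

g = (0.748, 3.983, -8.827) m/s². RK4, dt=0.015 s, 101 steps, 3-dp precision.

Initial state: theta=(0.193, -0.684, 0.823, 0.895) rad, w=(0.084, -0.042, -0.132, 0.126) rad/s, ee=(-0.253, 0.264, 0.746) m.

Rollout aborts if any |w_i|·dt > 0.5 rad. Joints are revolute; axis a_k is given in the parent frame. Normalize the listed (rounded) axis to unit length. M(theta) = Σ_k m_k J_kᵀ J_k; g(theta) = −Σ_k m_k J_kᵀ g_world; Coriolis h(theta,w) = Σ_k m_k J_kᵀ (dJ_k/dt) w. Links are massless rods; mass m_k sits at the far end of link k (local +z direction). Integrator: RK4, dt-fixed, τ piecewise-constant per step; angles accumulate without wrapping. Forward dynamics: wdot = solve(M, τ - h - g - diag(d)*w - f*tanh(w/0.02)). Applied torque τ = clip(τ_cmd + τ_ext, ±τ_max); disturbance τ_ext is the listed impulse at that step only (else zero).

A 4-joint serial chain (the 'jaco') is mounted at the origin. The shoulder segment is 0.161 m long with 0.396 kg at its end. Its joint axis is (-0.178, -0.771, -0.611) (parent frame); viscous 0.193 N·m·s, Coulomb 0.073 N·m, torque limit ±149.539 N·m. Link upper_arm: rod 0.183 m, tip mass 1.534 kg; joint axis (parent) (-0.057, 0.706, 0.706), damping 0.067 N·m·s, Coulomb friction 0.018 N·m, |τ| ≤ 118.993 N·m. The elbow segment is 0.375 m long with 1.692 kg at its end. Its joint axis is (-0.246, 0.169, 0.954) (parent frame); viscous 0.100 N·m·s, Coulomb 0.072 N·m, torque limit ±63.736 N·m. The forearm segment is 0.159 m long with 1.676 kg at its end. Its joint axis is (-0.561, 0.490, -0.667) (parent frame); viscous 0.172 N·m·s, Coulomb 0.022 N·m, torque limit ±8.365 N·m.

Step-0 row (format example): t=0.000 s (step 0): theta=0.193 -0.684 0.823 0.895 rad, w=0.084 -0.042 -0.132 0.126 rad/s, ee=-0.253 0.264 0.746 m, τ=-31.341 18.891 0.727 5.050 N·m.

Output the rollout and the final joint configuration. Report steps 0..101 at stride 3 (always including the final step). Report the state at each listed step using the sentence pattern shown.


t=0.045 s (step 3): theta=0.173 -0.707 0.858 1.030 rad, w=-0.593 -0.229 1.626 4.166 rad/s, ee=-0.234 0.267 0.740 m, τ=-22.343 13.400 -1.801 1.496 N·m.
t=0.090 s (step 6): theta=0.142 -0.700 0.957 1.224 rad, w=-0.804 0.556 2.669 4.393 rad/s, ee=-0.197 0.275 0.730 m, τ=-19.955 11.231 -3.770 0.742 N·m.
t=0.135 s (step 9): theta=0.098 -0.659 1.088 1.418 rad, w=-1.154 1.295 3.050 4.183 rad/s, ee=-0.152 0.283 0.717 m, τ=-19.414 10.216 -5.263 0.359 N·m.
t=0.180 s (step 12): theta=0.035 -0.585 1.224 1.596 rad, w=-1.621 2.043 2.938 3.709 rad/s, ee=-0.106 0.286 0.703 m, τ=-18.987 9.362 -6.121 0.142 N·m.
t=0.225 s (step 15): theta=-0.051 -0.479 1.346 1.747 rad, w=-2.190 2.681 2.407 2.937 rad/s, ee=-0.056 0.284 0.692 m, τ=-17.213 8.006 -5.991 0.018 N·m.
t=0.270 s (step 18): theta=-0.165 -0.352 1.437 1.857 rad, w=-2.863 2.903 1.599 1.909 rad/s, ee=-0.002 0.277 0.685 m, τ=-11.511 4.979 -4.442 -0.123 N·m.
t=0.315 s (step 21): theta=-0.308 -0.228 1.489 1.920 rad, w=-3.484 2.470 0.683 0.945 rad/s, ee=0.062 0.267 0.678 m, τ=-1.337 0.025 -1.523 -0.414 N·m.
t=0.360 s (step 24): theta=-0.473 -0.137 1.500 1.947 rad, w=-3.830 1.547 -0.117 0.324 rad/s, ee=0.132 0.261 0.668 m, τ=8.144 -4.400 1.487 -0.844 N·m.
t=0.405 s (step 27): theta=-0.647 -0.088 1.482 1.954 rad, w=-3.813 0.670 -0.646 0.019 rad/s, ee=0.204 0.261 0.650 m, τ=15.284 -7.741 3.787 -1.288 N·m.
t=0.450 s (step 30): theta=-0.810 -0.073 1.444 1.954 rad, w=-3.408 0.050 -1.064 0.006 rad/s, ee=0.269 0.268 0.625 m, τ=21.264 -10.699 5.463 -1.711 N·m.
t=0.495 s (step 33): theta=-0.947 -0.078 1.386 1.957 rad, w=-2.642 -0.250 -1.468 0.198 rad/s, ee=0.324 0.280 0.595 m, τ=25.358 -12.920 6.356 -2.040 N·m.
t=0.540 s (step 36): theta=-1.046 -0.092 1.314 1.974 rad, w=-1.771 -0.343 -1.702 0.560 rad/s, ee=0.367 0.291 0.565 m, τ=26.117 -13.492 6.255 -2.265 N·m.
t=0.585 s (step 39): theta=-1.109 -0.108 1.237 2.006 rad, w=-1.079 -0.338 -1.655 0.821 rad/s, ee=0.400 0.300 0.539 m, τ=24.363 -12.734 5.471 -2.292 N·m.
t=0.630 s (step 42): theta=-1.147 -0.122 1.167 2.045 rad, w=-0.651 -0.320 -1.424 0.894 rad/s, ee=0.425 0.305 0.517 m, τ=22.144 -11.679 4.554 -2.168 N·m.
t=0.675 s (step 45): theta=-1.171 -0.136 1.109 2.084 rad, w=-0.403 -0.290 -1.163 0.858 rad/s, ee=0.443 0.306 0.501 m, τ=20.433 -10.868 3.793 -2.001 N·m.
t=0.720 s (step 48): theta=-1.185 -0.148 1.062 2.121 rad, w=-0.254 -0.247 -0.937 0.793 rad/s, ee=0.457 0.305 0.488 m, τ=19.317 -10.360 3.226 -1.851 N·m.
t=0.765 s (step 51): theta=-1.194 -0.158 1.024 2.155 rad, w=-0.162 -0.199 -0.755 0.727 rad/s, ee=0.468 0.303 0.477 m, τ=18.644 -10.081 2.814 -1.731 N·m.
t=0.810 s (step 54): theta=-1.200 -0.166 0.993 2.187 rad, w=-0.104 -0.150 -0.612 0.670 rad/s, ee=0.477 0.301 0.469 m, τ=18.265 -9.951 2.511 -1.637 N·m.
t=0.855 s (step 57): theta=-1.204 -0.171 0.968 2.216 rad, w=-0.065 -0.105 -0.499 0.620 rad/s, ee=0.484 0.298 0.462 m, τ=18.069 -9.912 2.284 -1.562 N·m.
t=0.900 s (step 60): theta=-1.206 -0.175 0.948 2.243 rad, w=-0.039 -0.067 -0.407 0.577 rad/s, ee=0.489 0.296 0.457 m, τ=17.985 -9.924 2.109 -1.501 N·m.
t=0.945 s (step 63): theta=-1.207 -0.177 0.931 2.268 rad, w=-0.023 -0.038 -0.330 0.540 rad/s, ee=0.494 0.294 0.452 m, τ=17.966 -9.962 1.971 -1.449 N·m.
t=0.990 s (step 66): theta=-1.208 -0.179 0.918 2.291 rad, w=-0.017 -0.021 -0.263 0.507 rad/s, ee=0.498 0.292 0.448 m, τ=17.985 -10.009 1.861 -1.405 N·m.
t=1.035 s (step 69): theta=-1.209 -0.179 0.907 2.314 rad, w=-0.017 -0.014 -0.204 0.478 rad/s, ee=0.501 0.290 0.444 m, τ=18.022 -10.054 1.772 -1.366 N·m.
t=1.080 s (step 72): theta=-1.209 -0.179 0.898 2.334 rad, w=-0.015 -0.005 -0.159 0.451 rad/s, ee=0.504 0.289 0.440 m, τ=18.071 -10.105 1.704 -1.331 N·m.
t=1.125 s (step 75): theta=-1.209 -0.179 0.892 2.354 rad, w=-0.012 0.005 -0.122 0.427 rad/s, ee=0.506 0.288 0.437 m, τ=18.119 -10.153 1.650 -1.300 N·m.
t=1.170 s (step 78): theta=-1.209 -0.178 0.887 2.373 rad, w=-0.009 0.012 -0.091 0.406 rad/s, ee=0.508 0.287 0.435 m, τ=18.160 -10.193 1.605 -1.272 N·m.
t=1.215 s (step 81): theta=-1.210 -0.177 0.883 2.390 rad, w=-0.006 0.018 -0.066 0.387 rad/s, ee=0.509 0.286 0.432 m, τ=18.195 -10.227 1.568 -1.246 N·m.
t=1.260 s (step 84): theta=-1.210 -0.176 0.880 2.407 rad, w=-0.003 0.022 -0.044 0.370 rad/s, ee=0.510 0.285 0.430 m, τ=18.223 -10.255 1.539 -1.222 N·m.
t=1.305 s (step 87): theta=-1.210 -0.174 0.879 2.424 rad, w=-0.000 0.026 -0.027 0.352 rad/s, ee=0.511 0.284 0.428 m, τ=18.247 -10.279 1.516 -1.199 N·m.
t=1.350 s (step 90): theta=-1.209 -0.173 0.878 2.439 rad, w=0.003 0.030 -0.016 0.334 rad/s, ee=0.512 0.284 0.426 m, τ=18.269 -10.299 1.502 -1.177 N·m.
t=1.395 s (step 93): theta=-1.209 -0.171 0.877 2.453 rad, w=0.006 0.033 -0.009 0.318 rad/s, ee=0.513 0.283 0.424 m, τ=18.289 -10.316 1.494 -1.158 N·m.
t=1.440 s (step 96): theta=-1.208 -0.169 0.876 2.467 rad, w=0.039 0.080 -0.039 0.290 rad/s, ee=0.513 0.283 0.423 m, τ=18.310 -10.361 1.514 -1.135 N·m.
t=1.485 s (step 99): theta=-1.206 -0.162 0.886 2.491 rad, w=0.194 0.791 1.250 1.511 rad/s, ee=0.512 0.284 0.421 m, τ=10.645 0.119 9.154 -3.304 N·m.
t=1.515 s (step 101): theta=-1.193 -0.113 0.933 2.523 rad, w=0.437 2.025 2.226 1.040 rad/s, ee=0.501 0.296 0.420 m.
final theta (rad): -1.193 -0.113 0.933 2.523


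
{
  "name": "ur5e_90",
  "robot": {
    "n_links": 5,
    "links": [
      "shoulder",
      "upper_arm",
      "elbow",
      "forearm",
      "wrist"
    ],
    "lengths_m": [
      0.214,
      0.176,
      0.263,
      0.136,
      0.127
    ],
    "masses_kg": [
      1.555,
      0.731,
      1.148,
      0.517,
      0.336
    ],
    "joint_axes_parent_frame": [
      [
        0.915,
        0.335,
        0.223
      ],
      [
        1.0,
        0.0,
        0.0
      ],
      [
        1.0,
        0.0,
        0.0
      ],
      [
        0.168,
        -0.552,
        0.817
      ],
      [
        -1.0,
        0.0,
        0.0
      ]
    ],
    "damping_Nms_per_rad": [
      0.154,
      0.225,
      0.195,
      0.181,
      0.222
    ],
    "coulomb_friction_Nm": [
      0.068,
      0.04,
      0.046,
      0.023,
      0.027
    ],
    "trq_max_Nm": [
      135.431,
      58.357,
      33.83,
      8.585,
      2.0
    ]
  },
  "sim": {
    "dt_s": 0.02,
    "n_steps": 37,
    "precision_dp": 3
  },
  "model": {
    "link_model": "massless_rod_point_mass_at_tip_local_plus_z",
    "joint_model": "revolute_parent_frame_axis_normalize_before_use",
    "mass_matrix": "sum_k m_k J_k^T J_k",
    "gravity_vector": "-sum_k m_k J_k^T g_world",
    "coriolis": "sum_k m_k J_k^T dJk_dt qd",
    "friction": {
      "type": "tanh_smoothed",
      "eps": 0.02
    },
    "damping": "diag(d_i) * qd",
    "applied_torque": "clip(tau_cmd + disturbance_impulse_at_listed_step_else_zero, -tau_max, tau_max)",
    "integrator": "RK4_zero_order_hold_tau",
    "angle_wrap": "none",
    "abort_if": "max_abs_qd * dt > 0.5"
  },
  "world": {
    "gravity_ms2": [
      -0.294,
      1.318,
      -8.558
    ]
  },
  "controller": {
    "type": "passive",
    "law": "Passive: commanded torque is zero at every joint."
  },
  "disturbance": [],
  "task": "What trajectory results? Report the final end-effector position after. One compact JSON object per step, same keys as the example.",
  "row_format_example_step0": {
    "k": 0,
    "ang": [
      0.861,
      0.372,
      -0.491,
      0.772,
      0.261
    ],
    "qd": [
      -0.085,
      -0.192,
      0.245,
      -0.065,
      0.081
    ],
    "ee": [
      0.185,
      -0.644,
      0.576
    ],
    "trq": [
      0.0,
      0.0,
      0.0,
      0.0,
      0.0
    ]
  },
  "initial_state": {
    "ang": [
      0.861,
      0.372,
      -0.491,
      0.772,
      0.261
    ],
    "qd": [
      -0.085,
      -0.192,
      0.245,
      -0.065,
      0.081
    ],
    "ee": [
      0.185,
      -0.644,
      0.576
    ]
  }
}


{"k":1,"ang":[0.862,0.375,-0.499,0.778,0.262],"qd":[0.176,0.384,-0.883,0.535,0.218],"ee":[0.184,-0.643,0.576],"trq":[0.0,0.0,0.0,0.0,0.0]}
{"k":2,"ang":[0.868,0.387,-0.525,0.792,0.266],"qd":[0.432,0.76,-1.658,0.826,0.283],"ee":[0.184,-0.643,0.574],"trq":[0.0,0.0,0.0,0.0,0.0]}
{"k":3,"ang":[0.879,0.404,-0.564,0.81,0.273],"qd":[0.694,0.991,-2.192,0.943,0.404],"ee":[0.184,-0.643,0.569],"trq":[0.0,0.0,0.0,0.0,0.0]}
{"k":4,"ang":[0.896,0.426,-0.612,0.829,0.282],"qd":[0.965,1.13,-2.579,0.955,0.509],"ee":[0.185,-0.643,0.562],"trq":[0.0,0.0,0.0,0.0,0.0]}
{"k":5,"ang":[0.918,0.449,-0.666,0.847,0.293],"qd":[1.248,1.2,-2.864,0.902,0.588],"ee":[0.188,-0.645,0.552],"trq":[0.0,0.0,0.0,0.0,0.0]}
{"k":6,"ang":[0.946,0.473,-0.726,0.865,0.306],"qd":[1.544,1.214,-3.071,0.809,0.644],"ee":[0.192,-0.646,0.54],"trq":[0.0,0.0,0.0,0.0,0.0]}
{"k":7,"ang":[0.98,0.497,-0.789,0.88,0.319],"qd":[1.856,1.178,-3.208,0.689,0.683],"ee":[0.198,-0.649,0.525],"trq":[0.0,0.0,0.0,0.0,0.0]}
{"k":8,"ang":[1.02,0.52,-0.854,0.892,0.333],"qd":[2.185,1.091,-3.277,0.549,0.71],"ee":[0.206,-0.651,0.507],"trq":[0.0,0.0,0.0,0.0,0.0]}
{"k":9,"ang":[1.067,0.541,-0.919,0.901,0.347],"qd":[2.533,0.954,-3.278,0.393,0.727],"ee":[0.215,-0.655,0.485],"trq":[0.0,0.0,0.0,0.0,0.0]}
{"k":10,"ang":[1.122,0.558,-0.984,0.908,0.362],"qd":[2.898,0.766,-3.204,0.225,0.735],"ee":[0.225,-0.658,0.461],"trq":[0.0,0.0,0.0,0.0,0.0]}
{"k":11,"ang":[1.183,0.571,-1.047,0.91,0.377],"qd":[3.279,0.526,-3.049,0.048,0.735],"ee":[0.237,-0.662,0.433],"trq":[0.0,0.0,0.0,0.0,0.0]}
{"k":12,"ang":[1.253,0.579,-1.106,0.91,0.391],"qd":[3.675,0.228,-2.808,-0.079,0.727],"ee":[0.251,-0.666,0.401],"trq":[0.0,0.0,0.0,0.0,0.0]}
{"k":13,"ang":[1.33,0.58,-1.159,0.907,0.406],"qd":[4.073,-0.109,-2.477,-0.206,0.706],"ee":[0.266,-0.67,0.365],"trq":[0.0,0.0,0.0,0.0,0.0]}
{"k":14,"ang":[1.416,0.574,-1.204,0.901,0.419],"qd":[4.45,-0.439,-2.06,-0.384,0.67],"ee":[0.283,-0.674,0.325],"trq":[0.0,0.0,0.0,0.0,0.0]}
{"k":15,"ang":[1.508,0.562,-1.24,0.892,0.432],"qd":[4.809,-0.8,-1.524,-0.565,0.641],"ee":[0.3,-0.677,0.279],"trq":[0.0,0.0,0.0,0.0,0.0]}
{"k":16,"ang":[1.608,0.542,-1.264,0.879,0.445],"qd":[5.133,-1.174,-0.866,-0.741,0.606],"ee":[0.32,-0.68,0.229],"trq":[0.0,0.0,0.0,0.0,0.0]}
{"k":17,"ang":[1.713,0.515,-1.274,0.862,0.457],"qd":[5.402,-1.544,-0.084,-0.902,0.558],"ee":[0.34,-0.682,0.172],"trq":[0.0,0.0,0.0,0.0,0.0]}
{"k":18,"ang":[1.823,0.481,-1.267,0.843,0.467],"qd":[5.588,-1.864,0.785,-1.039,0.455],"ee":[0.361,-0.681,0.11],"trq":[0.0,0.0,0.0,0.0,0.0]}
{"k":19,"ang":[1.936,0.441,-1.242,0.821,0.475],"qd":[5.678,-2.155,1.785,-1.161,0.345],"ee":[0.383,-0.678,0.041],"trq":[0.0,0.0,0.0,0.0,0.0]}
{"k":20,"ang":[2.05,0.395,-1.195,0.796,0.48],"qd":[5.652,-2.419,2.928,-1.283,0.196],"ee":[0.406,-0.671,-0.034],"trq":[0.0,0.0,0.0,0.0,0.0]}
{"k":21,"ang":[2.161,0.344,-1.124,0.769,0.482],"qd":[5.497,-2.666,4.233,-1.438,0.018],"ee":[0.429,-0.659,-0.117],"trq":[0.0,0.0,0.0,0.0,0.0]}
{"k":22,"ang":[2.269,0.288,-1.024,0.738,0.481],"qd":[5.207,-2.917,5.725,-1.679,-0.153],"ee":[0.45,-0.639,-0.207],"trq":[0.0,0.0,0.0,0.0,0.0]}
{"k":23,"ang":[2.369,0.227,-0.893,0.701,0.475],"qd":[4.781,-3.167,7.391,-2.085,-0.495],"ee":[0.469,-0.609,-0.302],"trq":[0.0,0.0,0.0,0.0,0.0]}
{"k":24,"ang":[2.459,0.162,-0.728,0.653,0.46],"qd":[4.23,-3.386,9.175,-2.764,-1.003],"ee":[0.484,-0.568,-0.402],"trq":[0.0,0.0,0.0,0.0,0.0]}
{"k":25,"ang":[2.537,0.093,-0.528,0.588,0.434],"qd":[3.58,-3.376,10.744,-3.766,-1.71],"ee":[0.492,-0.512,-0.503],"trq":[0.0,0.0,0.0,0.0,0.0]}
{"k":26,"ang":[2.602,0.032,-0.306,0.502,0.391],"qd":[2.903,-2.568,11.071,-4.843,-2.669],"ee":[0.49,-0.438,-0.601],"trq":[0.0,0.0,0.0,0.0,0.0]}
{"k":27,"ang":[2.654,-0.001,-0.101,0.399,0.328],"qd":[2.396,-0.498,9.034,-5.222,-3.507],"ee":[0.473,-0.347,-0.689],"trq":[0.0,0.0,0.0,0.0,0.0]}
{"k":28,"ang":[2.7,0.014,0.047,0.301,0.257],"qd":[2.264,1.882,5.76,-4.413,-3.458],"ee":[0.44,-0.244,-0.759],"trq":[0.0,0.0,0.0,0.0,0.0]}
{"k":29,"ang":[2.747,0.07,0.132,0.228,0.194],"qd":[2.461,3.629,2.812,-2.808,-2.802],"ee":[0.393,-0.137,-0.81],"trq":[0.0,0.0,0.0,0.0,0.0]}
{"k":30,"ang":[2.8,0.153,0.166,0.19,0.146],"qd":[2.872,4.532,0.689,-0.959,-2.041],"ee":[0.336,-0.03,-0.842],"trq":[0.0,0.0,0.0,0.0,0.0]}
{"k":31,"ang":[2.863,0.246,0.165,0.188,0.112],"qd":[3.41,4.644,-0.538,0.696,-1.309],"ee":[0.273,0.075,-0.857],"trq":[0.0,0.0,0.0,0.0,0.0]}
{"k":32,"ang":[2.937,0.335,0.148,0.214,0.092],"qd":[3.988,4.2,-1.068,1.821,-0.764],"ee":[0.207,0.176,-0.855],"trq":[0.0,0.0,0.0,0.0,0.0]}
{"k":33,"ang":[3.022,0.412,0.126,0.258,0.081],"qd":[4.561,3.417,-1.137,2.423,-0.38],"ee":[0.141,0.272,-0.837],"trq":[0.0,0.0,0.0,0.0,0.0]}
{"k":34,"ang":[3.119,0.471,0.105,0.308,0.075],"qd":[5.083,2.472,-0.928,2.525,-0.156],"ee":[0.078,0.364,-0.804],"trq":[0.0,0.0,0.0,0.0,0.0]}
{"k":35,"ang":[3.225,0.511,0.089,0.356,0.073],"qd":[5.526,1.518,-0.619,2.258,-0.074],"ee":[0.018,0.45,-0.759],"trq":[0.0,0.0,0.0,0.0,0.0]}
{"k":36,"ang":[3.339,0.532,0.08,0.397,0.072],"qd":[5.874,0.659,-0.343,1.782,-0.088],"ee":[-0.036,0.529,-0.702],"trq":[0.0,0.0,0.0,0.0,0.0]}
{"k":37,"ang":[3.46,0.538,0.075,0.427,0.07],"qd":[6.117,-0.033,-0.188,1.23,-0.156],"ee":[-0.084,0.6,-0.636]}
{"summary": "final ee position (m): -0.084 0.600 -0.636"}


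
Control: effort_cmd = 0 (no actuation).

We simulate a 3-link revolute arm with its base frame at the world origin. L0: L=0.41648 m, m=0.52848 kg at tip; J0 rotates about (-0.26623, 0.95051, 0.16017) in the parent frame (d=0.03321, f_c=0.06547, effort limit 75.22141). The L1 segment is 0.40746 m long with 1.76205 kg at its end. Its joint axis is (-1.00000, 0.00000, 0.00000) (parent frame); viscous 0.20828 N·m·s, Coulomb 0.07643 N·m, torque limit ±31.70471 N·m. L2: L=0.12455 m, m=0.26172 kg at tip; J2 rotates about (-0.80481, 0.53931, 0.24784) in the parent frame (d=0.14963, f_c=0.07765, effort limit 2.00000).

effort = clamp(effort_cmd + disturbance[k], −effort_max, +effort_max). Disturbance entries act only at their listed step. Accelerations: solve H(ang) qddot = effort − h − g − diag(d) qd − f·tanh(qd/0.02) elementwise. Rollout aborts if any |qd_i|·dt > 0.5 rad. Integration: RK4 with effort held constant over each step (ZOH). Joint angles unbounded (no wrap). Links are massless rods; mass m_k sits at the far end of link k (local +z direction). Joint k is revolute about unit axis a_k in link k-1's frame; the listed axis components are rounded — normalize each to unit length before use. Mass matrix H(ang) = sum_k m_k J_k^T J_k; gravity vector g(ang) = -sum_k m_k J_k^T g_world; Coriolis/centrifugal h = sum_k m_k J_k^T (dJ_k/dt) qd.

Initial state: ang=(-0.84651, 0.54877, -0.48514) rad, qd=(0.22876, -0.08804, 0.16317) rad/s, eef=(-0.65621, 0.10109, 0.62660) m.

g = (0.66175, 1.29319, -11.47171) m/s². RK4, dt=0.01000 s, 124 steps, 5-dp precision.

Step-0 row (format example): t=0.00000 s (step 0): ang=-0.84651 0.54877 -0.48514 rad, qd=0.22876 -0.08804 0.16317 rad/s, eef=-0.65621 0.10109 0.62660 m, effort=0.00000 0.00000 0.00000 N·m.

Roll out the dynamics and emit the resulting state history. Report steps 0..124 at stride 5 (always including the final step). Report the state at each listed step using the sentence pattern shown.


t=0.05000 s (step 5): ang=-0.85052 0.56048 -0.48785 rad, qd=-0.39180 0.54479 -0.04274 rad/s, eef=-0.65647 0.10630 0.62353 m, effort=0.00000 0.00000 0.00000 N·m.
t=0.10000 s (step 10): ang=-0.88617 0.60282 -0.48929 rad, qd=-1.04212 1.14403 -0.08186 rad/s, eef=-0.66824 0.12445 0.60020 m, effort=0.00000 0.00000 0.00000 N·m.
t=0.15000 s (step 15): ang=-0.95614 0.67371 -0.49130 rad, qd=-1.77386 1.67709 -0.05378 rad/s, eef=-0.68936 0.15429 0.55414 m, effort=0.00000 0.00000 0.00000 N·m.
t=0.20000 s (step 20): ang=-1.06586 0.76797 -0.49290 rad, qd=-2.64158 2.05770 -0.06846 rad/s, eef=-0.71578 0.19359 0.48172 m, effort=0.00000 0.00000 0.00000 N·m.
t=0.25000 s (step 25): ang=-1.22339 0.87384 -0.49141 rad, qd=-3.68824 2.10204 0.06518 rad/s, eef=-0.74200 0.23828 0.37931 m, effort=0.00000 0.00000 0.00000 N·m.
t=0.30000 s (step 30): ang=-1.43668 0.96776 -0.48855 rad, qd=-4.84505 1.51893 0.07246 rad/s, eef=-0.76282 0.28214 0.24423 m, effort=0.00000 0.00000 0.00000 N·m.
t=0.35000 s (step 35): ang=-1.70435 1.00932 -0.47812 rad, qd=-5.77708 -0.03822 0.41952 rad/s, eef=-0.77461 0.31851 0.07527 m, effort=0.00000 0.00000 0.00000 N·m.
t=0.40000 s (step 40): ang=-2.00094 0.94731 -0.43999 rad, qd=-5.91779 -2.57761 1.17932 rad/s, eef=-0.77209 0.34014 -0.12933 m, effort=0.00000 0.00000 0.00000 N·m.
t=0.45000 s (step 45): ang=-2.28082 0.74523 -0.35731 rad, qd=-5.17597 -5.48430 2.09030 rad/s, eef=-0.73756 0.33247 -0.36921 m, effort=0.00000 0.00000 0.00000 N·m.
t=0.50000 s (step 50): ang=-2.51621 0.40901 -0.24211 rad, qd=-4.28877 -7.79770 2.35230 rad/s, eef=-0.63441 0.27408 -0.62282 m, effort=0.00000 0.00000 0.00000 N·m.
t=0.55000 s (step 55): ang=-2.71926 -0.01344 -0.13839 rad, qd=-3.95841 -8.85514 1.67180 rad/s, eef=-0.43016 0.16062 -0.82871 m, effort=0.00000 0.00000 0.00000 N·m.
t=0.60000 s (step 60): ang=-2.92602 -0.44935 -0.08098 rad, qd=-4.45903 -8.28563 0.62040 rad/s, eef=-0.14090 0.02784 -0.91187 m, effort=0.00000 0.00000 0.00000 N·m.
t=0.65000 s (step 65): ang=-3.17875 -0.81100 -0.07109 rad, qd=-5.75197 -5.87558 0.03598 rad/s, eef=0.16513 -0.06823 -0.85153 m, effort=0.00000 0.00000 0.00000 N·m.
t=0.70000 s (step 70): ang=-3.50186 -1.01027 -0.07484 rad, qd=-7.05506 -1.92528 -0.06714 rad/s, eef=0.42721 -0.09797 -0.70307 m, effort=0.00000 0.00000 0.00000 N·m.
t=0.75000 s (step 75): ang=-3.86187 -1.00179 -0.07672 rad, qd=-7.08197 2.11915 -0.07348 rad/s, eef=0.63604 -0.06577 -0.52971 m, effort=0.00000 0.00000 0.00000 N·m.
t=0.80000 s (step 80): ang=-4.19060 -0.82340 -0.07421 rad, qd=-5.96813 4.72722 0.08746 rad/s, eef=0.79378 0.01786 -0.34979 m, effort=0.00000 0.00000 0.00000 N·m.
t=0.85000 s (step 85): ang=-4.45697 -0.55580 -0.06612 rad, qd=-4.71930 5.76132 0.18279 rad/s, eef=0.88486 0.13682 -0.16717 m, effort=0.00000 0.00000 0.00000 N·m.
t=0.90000 s (step 90): ang=-4.66725 -0.26300 -0.06114 rad, qd=-3.74144 5.84277 0.08663 rad/s, eef=0.90124 0.26547 0.00253 m, effort=0.00000 0.00000 0.00000 N·m.
t=0.95000 s (step 95): ang=-4.83511 0.02211 -0.05920 rad, qd=-3.00382 5.52932 0.05625 rad/s, eef=0.85611 0.38288 0.14061 m, effort=0.00000 0.00000 0.00000 N·m.
t=1.00000 s (step 100): ang=-4.96971 0.28934 -0.05815 rad, qd=-2.39359 5.16897 0.03541 rad/s, eef=0.77196 0.47998 0.23658 m, effort=0.00000 0.00000 0.00000 N·m.
t=1.05000 s (step 105): ang=-5.07495 0.54132 -0.05989 rad, qd=-1.81425 4.93867 -0.10569 rad/s, eef=0.66802 0.55609 0.28815 m, effort=0.00000 0.00000 0.00000 N·m.
t=1.10000 s (step 110): ang=-5.15023 0.78595 -0.06224 rad, qd=-1.17609 4.87599 -0.06024 rad/s, eef=0.55615 0.61314 0.29625 m, effort=0.00000 0.00000 0.00000 N·m.
t=1.15000 s (step 115): ang=-5.18913 1.03075 -0.06453 rad, qd=-0.32405 4.92470 -0.12403 rad/s, eef=0.44263 0.65089 0.26277 m, effort=0.00000 0.00000 0.00000 N·m.
t=1.20000 s (step 120): ang=-5.17434 1.27654 -0.06590 rad, qd=1.04054 4.86367 -0.02640 rad/s, eef=0.33133 0.66606 0.19124 m, effort=0.00000 0.00000 0.00000 N·m.
t=1.24000 s (step 124): ang=-5.09915 1.46427 -0.06214 rad, qd=2.85728 4.43810 0.16453 rad/s, eef=0.24575 0.65998 0.11208 m.


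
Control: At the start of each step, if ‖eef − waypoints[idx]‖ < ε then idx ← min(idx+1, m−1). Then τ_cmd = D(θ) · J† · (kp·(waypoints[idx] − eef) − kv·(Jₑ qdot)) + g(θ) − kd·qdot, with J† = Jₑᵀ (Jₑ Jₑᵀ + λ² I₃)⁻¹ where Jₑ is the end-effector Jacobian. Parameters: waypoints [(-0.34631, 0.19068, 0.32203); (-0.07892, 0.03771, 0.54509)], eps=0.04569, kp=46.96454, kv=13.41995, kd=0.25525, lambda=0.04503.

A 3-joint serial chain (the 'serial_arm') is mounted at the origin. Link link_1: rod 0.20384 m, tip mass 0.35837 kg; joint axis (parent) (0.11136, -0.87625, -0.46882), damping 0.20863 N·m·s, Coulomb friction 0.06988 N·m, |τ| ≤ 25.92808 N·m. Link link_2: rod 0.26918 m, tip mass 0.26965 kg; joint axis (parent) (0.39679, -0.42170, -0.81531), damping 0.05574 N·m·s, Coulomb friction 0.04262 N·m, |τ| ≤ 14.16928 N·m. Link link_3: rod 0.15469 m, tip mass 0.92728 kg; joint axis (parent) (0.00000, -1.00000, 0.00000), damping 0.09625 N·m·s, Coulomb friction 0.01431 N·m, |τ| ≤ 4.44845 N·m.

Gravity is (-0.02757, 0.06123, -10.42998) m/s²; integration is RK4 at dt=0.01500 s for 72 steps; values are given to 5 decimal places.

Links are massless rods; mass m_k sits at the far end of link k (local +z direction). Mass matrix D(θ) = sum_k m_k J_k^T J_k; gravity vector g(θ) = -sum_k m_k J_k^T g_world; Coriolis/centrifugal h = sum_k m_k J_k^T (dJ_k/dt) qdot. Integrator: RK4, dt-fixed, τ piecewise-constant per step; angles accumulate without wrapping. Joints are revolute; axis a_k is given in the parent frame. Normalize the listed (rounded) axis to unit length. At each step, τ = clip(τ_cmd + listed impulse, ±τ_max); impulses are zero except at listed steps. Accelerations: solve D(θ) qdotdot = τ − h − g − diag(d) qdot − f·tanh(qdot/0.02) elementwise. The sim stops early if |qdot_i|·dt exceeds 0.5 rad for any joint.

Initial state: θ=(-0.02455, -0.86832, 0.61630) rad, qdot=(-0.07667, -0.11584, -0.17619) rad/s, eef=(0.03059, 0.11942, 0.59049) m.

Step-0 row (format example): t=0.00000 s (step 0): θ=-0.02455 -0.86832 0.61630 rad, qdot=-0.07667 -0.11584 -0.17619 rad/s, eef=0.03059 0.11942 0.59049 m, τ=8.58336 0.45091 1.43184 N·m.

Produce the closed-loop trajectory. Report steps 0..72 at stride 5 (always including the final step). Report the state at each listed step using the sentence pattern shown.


t=0.07500 s (step 5): θ=0.04478 -1.00466 0.68646 rad, qdot=1.65716 -2.29033 0.82668 rad/s, eef=0.00022 0.12922 0.58289 m, τ=2.58458 0.77016 0.18002 N·m.
t=0.15000 s (step 10): θ=0.18952 -1.16600 0.73809 rad, qdot=2.09018 -1.93639 0.58903 rad/s, eef=-0.05933 0.14198 0.57030 m, τ=0.09146 0.64874 -0.17163 N·m.
t=0.22500 s (step 15): θ=0.34704 -1.29153 0.77882 rad, qdot=2.06985 -1.41750 0.51323 rad/s, eef=-0.12192 0.15359 0.55151 m, τ=-1.28032 0.61768 -0.34387 N·m.
t=0.30000 s (step 20): θ=0.49535 -1.38069 0.81656 rad, qdot=1.86870 -0.98003 0.49781 rad/s, eef=-0.17808 0.16394 0.52802 m, τ=-2.15790 0.60021 -0.45034 N·m.
t=0.37500 s (step 25): θ=0.62548 -1.44149 0.85377 rad, qdot=1.59766 -0.66044 0.49391 rad/s, eef=-0.22465 0.17296 0.50258 m, τ=-2.74621 0.56244 -0.53098 N·m.
t=0.45000 s (step 30): θ=0.73466 -1.48244 0.89048 rad, qdot=1.31665 -0.44633 0.48327 rad/s, eef=-0.26148 0.18056 0.47764 m, τ=-3.14093 0.50477 -0.59689 N·m.
t=0.52500 s (step 35): θ=0.82349 -1.51050 0.92606 rad, qdot=1.05810 -0.31197 0.46358 rad/s, eef=-0.28972 0.18673 0.45480 m, τ=-3.40301 0.43776 -0.65063 N·m.
t=0.60000 s (step 40): θ=0.89425 -1.53068 0.95992 rad, qdot=0.83605 -0.23206 0.43801 rad/s, eef=-0.31098 0.19157 0.43481 m, τ=-3.57549 0.37110 -0.69333 N·m.
t=0.67500 s (step 45): θ=0.94985 -1.54626 0.99175 rad, qdot=0.65327 -0.18673 0.41013 rad/s, eef=-0.32678 0.19522 0.41785 m, τ=-3.68845 0.31069 -0.72638 N·m.
t=0.75000 s (step 50): θ=0.99313 -1.55929 1.02148 rad, qdot=0.50675 -0.16212 0.38242 rad/s, eef=-0.33843 0.19787 0.40373 m, τ=-3.76220 0.25911 -0.75148 N·m.
t=0.82500 s (step 55): θ=1.02662 -1.57095 1.04918 rad, qdot=0.39122 -0.14927 0.35618 rad/s, eef=-0.34695 0.19971 0.39211 m, τ=-3.81013 0.21682 -0.77028 N·m.
t=0.90000 s (step 60): θ=1.05244 -1.58190 1.07499 rad, qdot=0.30106 -0.14270 0.33192 rad/s, eef=-0.35314 0.20090 0.38262 m, τ=-3.84089 0.18314 -0.78422 N·m.
t=0.97500 s (step 65): θ=1.07228 -1.59248 1.09904 rad, qdot=0.23114 -0.13918 0.30972 rad/s, eef=-0.35758 0.20158 0.37487 m, τ=-3.86009 0.15694 -0.79450 N·m.
t=1.05000 s (step 70): θ=1.08750 -1.60284 1.12151 rad, qdot=0.17714 -0.13688 0.28944 rad/s, eef=-0.36071 0.20187 0.36855 m, τ=-3.87139 0.13698 -0.80202 N·m.
t=1.08000 s (step 72): θ=1.09254 -1.60694 1.13008 rad, qdot=0.15918 -0.13607 0.28182 rad/s, eef=-0.36168 0.20190 0.36636 m.


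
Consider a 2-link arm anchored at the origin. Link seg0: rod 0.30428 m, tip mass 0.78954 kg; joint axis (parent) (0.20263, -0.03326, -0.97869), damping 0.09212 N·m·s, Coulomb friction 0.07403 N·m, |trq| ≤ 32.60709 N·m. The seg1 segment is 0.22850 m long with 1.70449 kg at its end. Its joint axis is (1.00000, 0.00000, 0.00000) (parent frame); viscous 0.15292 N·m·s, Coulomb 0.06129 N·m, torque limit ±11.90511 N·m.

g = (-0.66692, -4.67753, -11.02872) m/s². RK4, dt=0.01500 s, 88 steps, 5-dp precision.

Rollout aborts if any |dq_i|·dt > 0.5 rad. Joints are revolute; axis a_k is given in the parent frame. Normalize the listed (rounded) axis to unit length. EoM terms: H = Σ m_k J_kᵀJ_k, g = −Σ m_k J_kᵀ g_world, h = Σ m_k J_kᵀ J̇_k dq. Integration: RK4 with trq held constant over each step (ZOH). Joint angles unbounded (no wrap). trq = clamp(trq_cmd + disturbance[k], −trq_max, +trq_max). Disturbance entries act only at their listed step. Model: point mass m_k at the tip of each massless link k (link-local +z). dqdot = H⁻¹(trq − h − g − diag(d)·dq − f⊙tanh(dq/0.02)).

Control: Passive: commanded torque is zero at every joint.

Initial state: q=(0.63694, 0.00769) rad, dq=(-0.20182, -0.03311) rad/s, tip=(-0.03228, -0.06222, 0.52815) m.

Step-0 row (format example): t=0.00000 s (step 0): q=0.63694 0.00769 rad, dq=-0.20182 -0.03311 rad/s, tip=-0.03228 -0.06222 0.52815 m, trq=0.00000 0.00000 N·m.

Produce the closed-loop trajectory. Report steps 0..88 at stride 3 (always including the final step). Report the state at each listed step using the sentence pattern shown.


t=0.04500 s (step 3): q=0.65887 0.01619 rad, dq=0.87947 0.53739 rad/s, tip=-0.03517 -0.06539 0.52756 m, trq=0.00000 0.00000 N·m.
t=0.09000 s (step 6): q=0.70376 0.06158 rad, dq=0.98897 1.54148 rad/s, tip=-0.04542 -0.07641 0.52506 m, trq=0.00000 0.00000 N·m.
t=0.13500 s (step 9): q=0.73925 0.15959 rad, dq=0.54054 2.84919 rad/s, tip=-0.06318 -0.09468 0.51878 m, trq=0.00000 0.00000 N·m.
t=0.18000 s (step 12): q=0.75277 0.31956 rad, dq=0.10160 4.26714 rad/s, tip=-0.08768 -0.12003 0.50470 m, trq=0.00000 0.00000 N·m.
t=0.22500 s (step 15): q=0.75383 0.54387 rad, dq=0.01069 5.70608 rad/s, tip=-0.11722 -0.15115 0.47666 m, trq=0.00000 0.00000 N·m.
t=0.27000 s (step 18): q=0.75605 0.83482 rad, dq=0.12398 7.23347 rad/s, tip=-0.14857 -0.18283 0.42737 m, trq=0.00000 0.00000 N·m.
t=0.31500 s (step 21): q=0.76866 1.19452 rad, dq=0.48149 8.73264 rad/s, tip=-0.17481 -0.20397 0.35176 m, trq=0.00000 0.00000 N·m.
t=0.36000 s (step 24): q=0.80473 1.61661 rad, dq=1.20852 9.94991 rad/s, tip=-0.18543 -0.19830 0.25441 m, trq=0.00000 0.00000 N·m.
t=0.40500 s (step 27): q=0.89111 2.07969 rad, dq=2.89734 10.47499 rad/s, tip=-0.17060 -0.15358 0.15607 m, trq=0.00000 0.00000 N·m.
t=0.45000 s (step 30): q=1.11592 2.54031 rad, dq=8.20460 9.70273 rad/s, tip=-0.12950 -0.07585 0.08723 m, trq=0.00000 0.00000 N·m.
t=0.49500 s (step 33): q=1.81263 2.90867 rad, dq=24.36685 5.92233 rad/s, tip=-0.07247 -0.00026 0.06516 m, trq=0.00000 0.00000 N·m.
t=0.54000 s (step 36): q=2.87404 3.05558 rad, dq=16.42136 1.41502 rad/s, tip=-0.03534 0.01968 0.06797 m, trq=0.00000 0.00000 N·m.
t=0.58500 s (step 39): q=3.26107 3.10107 rad, dq=2.72649 0.93789 rad/s, tip=-0.02852 0.01593 0.06921 m, trq=0.00000 0.00000 N·m.
t=0.63000 s (step 42): q=3.26285 3.15276 rad, dq=-1.32569 1.42559 rad/s, tip=-0.02998 0.00425 0.06953 m, trq=0.00000 0.00000 N·m.
t=0.67500 s (step 45): q=3.19215 3.22983 rad, dq=-1.55187 1.97972 rad/s, tip=-0.03153 -0.01429 0.07131 m, trq=0.00000 0.00000 N·m.
t=0.72000 s (step 48): q=3.13486 3.32795 rad, dq=-0.96836 2.33838 rad/s, tip=-0.03193 -0.03716 0.07583 m, trq=0.00000 0.00000 N·m.
t=0.76500 s (step 51): q=3.10352 3.43618 rad, dq=-0.45424 2.42640 rad/s, tip=-0.03248 -0.06124 0.08323 m, trq=0.00000 0.00000 N·m.
t=0.81000 s (step 54): q=3.09170 3.54252 rad, dq=-0.09009 2.26132 rad/s, tip=-0.03422 -0.08371 0.09269 m, trq=0.00000 0.00000 N·m.
t=0.85500 s (step 57): q=3.09177 3.63654 rad, dq=0.03745 1.88655 rad/s, tip=-0.03725 -0.10249 0.10266 m, trq=0.00000 0.00000 N·m.
t=0.90000 s (step 60): q=3.09541 3.71017 rad, dq=0.13748 1.36758 rad/s, tip=-0.04056 -0.11640 0.11147 m, trq=0.00000 0.00000 N·m.
t=0.94500 s (step 63): q=3.10492 3.75842 rad, dq=0.28997 0.76838 rad/s, tip=-0.04392 -0.12500 0.11753 m, trq=0.00000 0.00000 N·m.
t=0.99000 s (step 66): q=3.12169 3.77907 rad, dq=0.45494 0.15168 rad/s, tip=-0.04711 -0.12830 0.11988 m, trq=0.00000 0.00000 N·m.
t=1.03500 s (step 69): q=3.14567 3.77341 rad, dq=0.60668 -0.37978 rad/s, tip=-0.04989 -0.12675 0.11845 m, trq=0.00000 0.00000 N·m.
t=1.08000 s (step 72): q=3.17569 3.74626 rad, dq=0.71897 -0.80996 rad/s, tip=-0.05206 -0.12116 0.11405 m, trq=0.00000 0.00000 N·m.
t=1.12500 s (step 75): q=3.20939 3.70227 rad, dq=0.76526 -1.12355 rad/s, tip=-0.05332 -0.11224 0.10767 m, trq=0.00000 0.00000 N·m.
t=1.17000 s (step 78): q=3.24306 3.64716 rad, dq=0.71103 -1.30313 rad/s, tip=-0.05339 -0.10093 0.10050 m, trq=0.00000 0.00000 N·m.
t=1.21500 s (step 81): q=3.27124 3.58703 rad, dq=0.51377 -1.34738 rad/s, tip=-0.05209 -0.08848 0.09364 m, trq=0.00000 0.00000 N·m.
t=1.26000 s (step 84): q=3.28663 3.52775 rad, dq=0.14042 -1.26827 rad/s, tip=-0.04942 -0.07626 0.08789 m, trq=0.00000 0.00000 N·m.
t=1.30500 s (step 87): q=3.28622 3.47468 rad, dq=-0.07123 -1.06909 rad/s, tip=-0.04597 -0.06547 0.08359 m, trq=0.00000 0.00000 N·m.
t=1.32000 s (step 88): q=3.28493 3.45930 rad, dq=-0.10052 -0.98036 rad/s, tip=-0.04494 -0.06232 0.08246 m.


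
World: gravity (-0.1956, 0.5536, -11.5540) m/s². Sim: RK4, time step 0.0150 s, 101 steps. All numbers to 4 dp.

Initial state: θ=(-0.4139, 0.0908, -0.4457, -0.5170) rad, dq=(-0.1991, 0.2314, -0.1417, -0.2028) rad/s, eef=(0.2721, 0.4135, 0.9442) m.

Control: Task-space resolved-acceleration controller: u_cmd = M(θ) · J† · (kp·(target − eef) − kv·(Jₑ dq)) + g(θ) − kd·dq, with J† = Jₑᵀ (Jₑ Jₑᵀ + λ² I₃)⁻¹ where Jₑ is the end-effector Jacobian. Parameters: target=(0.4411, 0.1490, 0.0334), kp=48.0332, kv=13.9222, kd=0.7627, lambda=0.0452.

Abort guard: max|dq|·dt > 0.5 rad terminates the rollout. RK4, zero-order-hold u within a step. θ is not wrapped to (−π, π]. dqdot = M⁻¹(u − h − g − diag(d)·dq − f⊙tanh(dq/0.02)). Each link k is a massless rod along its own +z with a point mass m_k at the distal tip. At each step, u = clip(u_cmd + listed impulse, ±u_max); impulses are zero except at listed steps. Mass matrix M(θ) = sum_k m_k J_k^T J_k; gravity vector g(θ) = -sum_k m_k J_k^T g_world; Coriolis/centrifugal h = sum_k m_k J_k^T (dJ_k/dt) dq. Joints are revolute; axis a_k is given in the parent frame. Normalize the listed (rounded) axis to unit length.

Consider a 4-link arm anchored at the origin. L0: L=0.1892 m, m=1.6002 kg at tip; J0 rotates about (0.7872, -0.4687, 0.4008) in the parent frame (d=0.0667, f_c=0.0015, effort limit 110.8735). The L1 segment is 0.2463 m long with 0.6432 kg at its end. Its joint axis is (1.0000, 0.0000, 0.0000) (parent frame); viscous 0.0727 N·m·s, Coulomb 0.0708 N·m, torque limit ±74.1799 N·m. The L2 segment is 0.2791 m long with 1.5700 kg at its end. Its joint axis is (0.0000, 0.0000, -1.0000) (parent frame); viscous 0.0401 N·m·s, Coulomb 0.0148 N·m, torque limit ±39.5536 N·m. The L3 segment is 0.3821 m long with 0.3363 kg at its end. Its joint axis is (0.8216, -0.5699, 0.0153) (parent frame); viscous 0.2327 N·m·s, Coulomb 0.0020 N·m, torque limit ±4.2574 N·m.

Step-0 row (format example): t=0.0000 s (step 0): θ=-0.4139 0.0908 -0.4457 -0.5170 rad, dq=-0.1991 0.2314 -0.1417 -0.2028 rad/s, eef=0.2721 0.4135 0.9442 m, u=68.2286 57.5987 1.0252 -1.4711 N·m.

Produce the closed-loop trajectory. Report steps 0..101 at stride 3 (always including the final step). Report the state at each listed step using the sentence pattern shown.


t=0.0450 s (step 3): θ=-0.4020 0.1686 -0.4149 -0.7173 rad, dq=0.6639 2.5044 1.0169 -5.8913 rad/s, eef=0.2766 0.3930 0.9212 m, u=21.6077 16.1073 0.0471 1.9341 N·m.
t=0.0900 s (step 6): θ=-0.3622 0.2787 -0.3631 -0.9549 rad, dq=1.0383 2.2803 1.2324 -4.6518 rad/s, eef=0.2703 0.3320 0.8997 m, u=-0.1392 -2.0913 -0.0582 0.0503 N·m.
t=0.1350 s (step 9): θ=-0.3145 0.3704 -0.3072 -1.1435 rad, dq=1.0373 1.8121 1.2395 -3.8259 rad/s, eef=0.2622 0.2656 0.8784 m, u=-6.6022 -7.4329 -0.1019 -0.3631 N·m.
t=0.1800 s (step 12): θ=-0.2722 0.4435 -0.2524 -1.3042 rad, dq=0.8176 1.4588 1.1905 -3.3601 rad/s, eef=0.2581 0.2098 0.8502 m, u=-8.3348 -9.0407 -0.1638 -0.1704 N·m.
t=0.2250 s (step 15): θ=-0.2425 0.5034 -0.2000 -1.4474 rad, dq=0.4899 1.2221 1.1415 -3.0229 rad/s, eef=0.2597 0.1674 0.8154 m, u=-8.5249 -9.5295 -0.2572 0.1474 N·m.
t=0.2700 s (step 18): θ=-0.2285 0.5543 -0.1495 -1.5767 rad, dq=0.1291 1.0480 1.1058 -2.7301 rad/s, eef=0.2663 0.1372 0.7759 m, u=-8.1635 -9.6286 -0.3646 0.4424 N·m.
t=0.3150 s (step 21): θ=-0.2306 0.5978 -0.1003 -1.6932 rad, dq=-0.2204 0.8905 1.0804 -2.4561 rad/s, eef=0.2767 0.1174 0.7337 m, u=-7.5742 -9.5316 -0.4631 0.6788 N·m.
t=0.3600 s (step 24): θ=-0.2477 0.6341 -0.0522 -1.7977 rad, dq=-0.5372 0.7231 1.0551 -2.1943 rad/s, eef=0.2897 0.1061 0.6903 m, u=-6.8488 -9.2701 -0.5344 0.8535 N·m.
t=0.4050 s (step 27): θ=-0.2782 0.6624 -0.0054 -1.8908 rad, dq=-0.8110 0.5331 1.0219 -1.9442 rad/s, eef=0.3039 0.1015 0.6469 m, u=-5.9919 -8.8234 -0.5694 0.9720 N·m.
t=0.4500 s (step 30): θ=-0.3199 0.6816 0.0396 -1.9729 rad, dq=-1.0373 0.3173 0.9752 -1.7072 rad/s, eef=0.3185 0.1025 0.6043 m, u=-4.9741 -8.1539 -0.5659 1.0411 N·m.
t=0.4950 s (step 33): θ=-0.3707 0.6906 0.0822 -2.0446 rad, dq=-1.2141 0.0797 0.9131 -1.4849 rad/s, eef=0.3331 0.1078 0.5627 m, u=-3.7557 -7.2230 -0.5262 1.0673 N·m.
t=0.5400 s (step 36): θ=-0.4288 0.6893 0.1212 -2.1068 rad, dq=-1.3726 -0.1302 0.8120 -1.2798 rad/s, eef=0.3472 0.1165 0.5224 m, u=-2.2439 -6.0161 -0.4400 1.0568 N·m.
t=0.5850 s (step 39): θ=-0.4930 0.6785 0.1558 -2.1601 rad, dq=-1.4698 -0.3525 0.7245 -1.0904 rad/s, eef=0.3611 0.1275 0.4833 m, u=-0.5029 -4.5398 -0.3546 1.0129 N·m.
t=0.6300 s (step 42): θ=-0.5602 0.6576 0.1864 -2.2052 rad, dq=-1.5092 -0.5744 0.6346 -0.9189 rad/s, eef=0.3746 0.1399 0.4451 m, u=1.4489 -2.8019 -0.2511 0.9432 N·m.
t=0.6750 s (step 45): θ=-0.6282 0.6273 0.2130 -2.2431 rad, dq=-1.5061 -0.7691 0.5431 -0.7664 rad/s, eef=0.3876 0.1528 0.4078 m, u=3.5811 -0.8689 -0.1355 0.8534 N·m.
t=0.7200 s (step 48): θ=-0.6952 0.5892 0.2355 -2.2746 rad, dq=-1.4715 -0.9184 0.4551 -0.6333 rad/s, eef=0.3999 0.1655 0.3711 m, u=5.8198 1.1603 -0.0172 0.7493 N·m.
t=0.7650 s (step 51): θ=-0.7602 0.5456 0.2541 -2.3005 rad, dq=-1.4145 -1.0119 0.3748 -0.5201 rad/s, eef=0.4114 0.1772 0.3351 m, u=8.0635 3.1712 0.0963 0.6373 N·m.
t=0.8100 s (step 54): θ=-0.8223 0.4990 0.2694 -2.3218 rad, dq=-1.3420 -1.0477 0.3051 -0.4267 rad/s, eef=0.4219 0.1872 0.3000 m, u=10.1997 5.0530 0.1995 0.5232 N·m.
t=0.8550 s (step 57): θ=-0.8808 0.4521 0.2818 -2.3393 rad, dq=-1.2590 -1.0308 0.2470 -0.3519 rad/s, eef=0.4311 0.1950 0.2662 m, u=12.1256 6.7163 0.2892 0.4121 N·m.
t=0.9000 s (step 60): θ=-0.9354 0.4070 0.2919 -2.3538 rad, dq=-1.1692 -0.9718 0.2005 -0.2939 rad/s, eef=0.4390 0.2006 0.2342 m, u=13.7658 8.1055 0.3638 0.3078 N·m.
t=0.9450 s (step 63): θ=-0.9859 0.3652 0.3001 -2.3660 rad, dq=-1.0753 -0.8834 0.1644 -0.2501 rad/s, eef=0.4455 0.2038 0.2045 m, u=15.0825 9.2023 0.4238 0.2127 N·m.
t=0.9900 s (step 66): θ=-1.0322 0.3278 0.3069 -2.3765 rad, dq=-0.9800 -0.7781 0.1369 -0.2175 rad/s, eef=0.4506 0.2052 0.1775 m, u=16.0763 10.0205 0.4707 0.1281 N·m.
t=1.0350 s (step 69): θ=-1.0741 0.2953 0.3125 -2.3857 rad, dq=-0.8857 -0.6666 0.1162 -0.1935 rad/s, eef=0.4545 0.2048 0.1533 m, u=16.7773 10.5957 0.5064 0.0542 N·m.
t=1.0800 s (step 72): θ=-1.1119 0.2678 0.3174 -2.3941 rad, dq=-0.7944 -0.5567 0.1006 -0.1755 rad/s, eef=0.4574 0.2033 0.1320 m, u=17.2333 10.9735 0.5333 -0.0094 N·m.
t=1.1250 s (step 75): θ=-1.1457 0.2451 0.3217 -2.4017 rad, dq=-0.7082 -0.4539 0.0885 -0.1619 rad/s, eef=0.4593 0.2009 0.1137 m, u=17.4981 11.2010 0.5533 -0.0635 N·m.
t=1.1700 s (step 78): θ=-1.1757 0.2268 0.3254 -2.4087 rad, dq=-0.6280 -0.3612 0.0790 -0.1510 rad/s, eef=0.4606 0.1980 0.0980 m, u=17.6225 11.3200 0.5680 -0.1091 N·m.
t=1.2150 s (step 81): θ=-1.2023 0.2124 0.3288 -2.4153 rad, dq=-0.5549 -0.2799 0.0713 -0.1421 rad/s, eef=0.4613 0.1948 0.0848 m, u=17.6501 11.3649 0.5788 -0.1473 N·m.
t=1.2600 s (step 84): θ=-1.2258 0.2014 0.3319 -2.4215 rad, dq=-0.4889 -0.2100 0.0647 -0.1343 rad/s, eef=0.4616 0.1915 0.0738 m, u=17.6150 11.3620 0.5867 -0.1789 N·m.
t=1.3050 s (step 87): θ=-1.2464 0.1933 0.3347 -2.4274 rad, dq=-0.4301 -0.1511 0.0590 -0.1274 rad/s, eef=0.4616 0.1883 0.0647 m, u=17.5426 11.3302 0.5924 -0.2051 N·m.
t=1.3500 s (step 90): θ=-1.2646 0.1877 0.3372 -2.4330 rad, dq=-0.3782 -0.1020 0.0539 -0.1209 rad/s, eef=0.4613 0.1852 0.0571 m, u=17.4506 11.2826 0.5964 -0.2266 N·m.
t=1.3950 s (step 93): θ=-1.2806 0.1840 0.3395 -2.4383 rad, dq=-0.3326 -0.0616 0.0493 -0.1149 rad/s, eef=0.4610 0.1822 0.0510 m, u=17.3507 11.2275 0.5991 -0.2442 N·m.
t=1.4400 s (step 96): θ=-1.2946 0.1820 0.3417 -2.4434 rad, dq=-0.2923 -0.0294 0.0454 -0.1091 rad/s, eef=0.4605 0.1795 0.0460 m, u=17.2490 11.1703 0.6006 -0.2585 N·m.
t=1.4850 s (step 99): θ=-1.3069 0.1812 0.3437 -2.4482 rad, dq=-0.2537 -0.0092 0.0440 -0.1029 rad/s, eef=0.4599 0.1770 0.0420 m, u=17.1411 11.1151 0.6001 -0.2705 N·m.
t=1.5150 s (step 101): θ=-1.3141 0.1810 0.3450 -2.4512 rad, dq=-0.2282 -0.0030 0.0437 -0.0987 rad/s, eef=0.4595 0.1754 0.0398 m.


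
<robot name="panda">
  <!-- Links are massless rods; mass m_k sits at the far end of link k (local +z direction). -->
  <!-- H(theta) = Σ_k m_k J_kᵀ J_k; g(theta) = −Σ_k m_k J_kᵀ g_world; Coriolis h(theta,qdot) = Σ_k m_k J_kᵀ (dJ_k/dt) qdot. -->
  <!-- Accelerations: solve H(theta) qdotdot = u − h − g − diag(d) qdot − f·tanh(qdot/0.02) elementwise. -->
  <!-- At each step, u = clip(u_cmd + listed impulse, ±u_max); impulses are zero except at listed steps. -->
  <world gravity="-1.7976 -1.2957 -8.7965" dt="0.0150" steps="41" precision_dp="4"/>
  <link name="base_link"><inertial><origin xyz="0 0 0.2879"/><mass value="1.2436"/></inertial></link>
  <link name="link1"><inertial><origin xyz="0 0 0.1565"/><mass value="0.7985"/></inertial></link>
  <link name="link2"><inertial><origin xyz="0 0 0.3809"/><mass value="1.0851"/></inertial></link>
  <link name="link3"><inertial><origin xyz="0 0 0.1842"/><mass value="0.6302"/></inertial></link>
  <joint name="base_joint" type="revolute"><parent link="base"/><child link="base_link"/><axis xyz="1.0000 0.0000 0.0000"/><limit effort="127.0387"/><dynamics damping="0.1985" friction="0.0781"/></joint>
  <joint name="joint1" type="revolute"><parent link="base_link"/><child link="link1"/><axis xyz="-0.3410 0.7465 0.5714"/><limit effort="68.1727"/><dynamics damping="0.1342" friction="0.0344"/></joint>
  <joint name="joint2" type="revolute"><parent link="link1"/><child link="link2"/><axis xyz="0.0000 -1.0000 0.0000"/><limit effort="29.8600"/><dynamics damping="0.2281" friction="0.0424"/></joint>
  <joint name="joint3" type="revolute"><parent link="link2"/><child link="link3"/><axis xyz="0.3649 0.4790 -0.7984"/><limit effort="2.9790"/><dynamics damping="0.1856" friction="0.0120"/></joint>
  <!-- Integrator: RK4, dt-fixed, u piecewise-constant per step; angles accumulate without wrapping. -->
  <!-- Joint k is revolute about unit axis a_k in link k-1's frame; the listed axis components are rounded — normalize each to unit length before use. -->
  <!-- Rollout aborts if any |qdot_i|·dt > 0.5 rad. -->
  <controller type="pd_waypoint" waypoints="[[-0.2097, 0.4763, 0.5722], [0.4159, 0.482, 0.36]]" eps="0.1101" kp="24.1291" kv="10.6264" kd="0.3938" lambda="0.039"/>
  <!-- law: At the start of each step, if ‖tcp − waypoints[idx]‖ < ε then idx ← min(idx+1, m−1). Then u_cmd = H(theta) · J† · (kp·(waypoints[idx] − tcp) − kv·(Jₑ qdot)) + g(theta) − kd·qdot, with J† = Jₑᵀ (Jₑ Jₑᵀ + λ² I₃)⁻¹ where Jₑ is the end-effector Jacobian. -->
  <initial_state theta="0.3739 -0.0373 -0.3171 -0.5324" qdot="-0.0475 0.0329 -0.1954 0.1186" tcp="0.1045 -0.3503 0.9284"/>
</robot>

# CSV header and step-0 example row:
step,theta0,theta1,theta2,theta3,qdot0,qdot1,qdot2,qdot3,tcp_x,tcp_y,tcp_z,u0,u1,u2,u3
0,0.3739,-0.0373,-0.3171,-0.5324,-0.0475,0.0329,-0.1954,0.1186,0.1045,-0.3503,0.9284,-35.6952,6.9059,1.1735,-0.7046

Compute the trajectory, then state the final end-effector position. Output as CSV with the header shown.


step,theta0,theta1,theta2,theta3,qdot0,qdot1,qdot2,qdot3,tcp_x,tcp_y,tcp_z,u0,u1,u2,u3
1,0.3696,-0.0439,-0.3282,-0.5446,-0.5140,-0.8453,-1.1858,-1.4467,0.1059,-0.3477,0.9286,-31.8844,6.6060,1.2793,0.0093
2,0.3600,-0.0574,-0.3451,-0.5534,-0.7759,-0.9884,-1.1294,0.0131,0.1071,-0.3423,0.9297,-29.2834,5.3059,1.7959,-0.5748
3,0.3462,-0.0750,-0.3652,-0.5613,-1.0543,-1.3418,-1.5138,-0.9048,0.1080,-0.3343,0.9317,-26.5275,4.7408,1.8599,-0.1371
4,0.3289,-0.0959,-0.3874,-0.5676,-1.2604,-1.4652,-1.4890,-0.0842,0.1085,-0.3241,0.9343,-24.5744,3.7122,2.2376,-0.4481
5,0.3083,-0.1200,-0.4117,-0.5727,-1.4826,-1.7345,-1.7314,-0.5223,0.1084,-0.3119,0.9374,-22.5337,3.1524,2.3506,-0.2165
6,0.2847,-0.1472,-0.4379,-0.5764,-1.6687,-1.9066,-1.7819,-0.0564,0.1078,-0.2980,0.9408,-20.9631,2.3978,2.6152,-0.3728
7,0.2583,-0.1776,-0.4659,-0.5786,-1.8570,-2.1401,-1.9541,-0.2136,0.1064,-0.2825,0.9444,-19.2954,1.9422,2.6921,-0.2577
8,0.2292,-0.2110,-0.4957,-0.5795,-2.0216,-2.3206,-2.0306,0.0462,0.1043,-0.2656,0.9480,-17.8254,1.4563,2.7934,-0.3194
9,0.1977,-0.2472,-0.5270,-0.5794,-2.1761,-2.5059,-2.1429,0.0124,0.1014,-0.2474,0.9514,-16.2179,1.1798,2.7385,-0.2506
10,0.1641,-0.2858,-0.5595,-0.5780,-2.3077,-2.6464,-2.1965,0.1473,0.0976,-0.2281,0.9547,-14.6322,0.9527,2.6379,-0.2521
11,0.1287,-0.3263,-0.5928,-0.5756,-2.4200,-2.7601,-2.2382,0.1798,0.0930,-0.2078,0.9575,-12.9345,0.8587,2.4279,-0.2072
12,0.0917,-0.3682,-0.6263,-0.5722,-2.5086,-2.8323,-2.2394,0.2626,0.0876,-0.1866,0.9600,-11.2099,0.8308,2.1617,-0.1833
13,0.0536,-0.4109,-0.6597,-0.5681,-2.5746,-2.8707,-2.2190,0.2868,0.0814,-0.1647,0.9619,-9.4292,0.8884,1.8275,-0.1346
14,0.0147,-0.4540,-0.6925,-0.5635,-2.6175,-2.8734,-2.1683,0.3276,0.0745,-0.1422,0.9632,-7.6688,0.9879,1.4667,-0.0949
15,-0.0247,-0.4968,-0.7245,-0.5585,-2.6396,-2.8480,-2.0997,0.3357,0.0670,-0.1192,0.9639,-5.9364,1.1296,1.0842,-0.0442
16,-0.0643,-0.5391,-0.7553,-0.5534,-2.6426,-2.7981,-2.0133,0.3479,0.0589,-0.0958,0.9640,-4.2839,1.2879,0.7067,0.0007
17,-0.1038,-0.5805,-0.7847,-0.5482,-2.6292,-2.7302,-1.9175,0.3429,0.0504,-0.0723,0.9633,-2.7209,1.4596,0.3400,0.0487
18,-0.1430,-0.6208,-0.8126,-0.5431,-2.6020,-2.6487,-1.8147,0.3385,0.0416,-0.0486,0.9620,-1.2723,1.6320,-0.0028,0.0916
19,-0.1818,-0.6598,-0.8390,-0.5381,-2.5635,-2.5584,-1.7100,0.3257,0.0326,-0.0251,0.9600,0.0609,1.8032,-0.3195,0.1334
20,-0.2198,-0.6974,-0.8638,-0.5333,-2.5159,-2.4625,-1.6055,0.3130,0.0234,-0.0017,0.9574,1.2726,1.9675,-0.6057,0.1705
21,-0.2571,-0.7335,-0.8871,-0.5287,-2.4612,-2.3640,-1.5041,0.2966,0.0142,0.0214,0.9541,2.3686,2.1245,-0.8625,0.2048
22,-0.2936,-0.7682,-0.9088,-0.5244,-2.4011,-2.2649,-1.4070,0.2807,0.0049,0.0442,0.9502,3.3523,2.2723,-1.0896,0.2350
23,-0.3291,-0.8014,-0.9292,-0.5203,-2.3372,-2.1669,-1.3154,0.2636,-0.0042,0.0665,0.9458,4.2325,2.4111,-1.2895,0.2620
24,-0.3636,-0.8331,-0.9483,-0.5165,-2.2705,-2.0711,-1.2298,0.2472,-0.0133,0.0882,0.9408,5.0163,2.5406,-1.4640,0.2855
25,-0.3971,-0.8635,-0.9661,-0.5129,-2.2022,-1.9784,-1.1505,0.2309,-0.0222,0.1093,0.9354,5.7131,2.6612,-1.6158,0.3061
26,-0.4296,-0.8924,-0.9827,-0.5095,-2.1329,-1.8893,-1.0777,0.2155,-0.0309,0.1298,0.9295,6.3306,2.7734,-1.7472,0.3238
27,-0.4611,-0.9201,-0.9984,-0.5064,-2.0634,-1.8042,-1.0111,0.2007,-0.0393,0.1497,0.9233,6.8772,2.8775,-1.8606,0.3391
28,-0.4915,-0.9465,-1.0130,-0.5035,-1.9942,-1.7232,-0.9505,0.1869,-0.0476,0.1688,0.9168,7.3601,2.9742,-1.9582,0.3520
29,-0.5209,-0.9718,-1.0268,-0.5008,-1.9258,-1.6464,-0.8955,0.1740,-0.0555,0.1872,0.9099,7.7866,3.0638,-2.0420,0.3630
30,-0.5493,-0.9959,-1.0399,-0.4983,-1.8584,-1.5738,-0.8459,0.1619,-0.0632,0.2049,0.9029,8.1626,3.1469,-2.1138,0.3723
31,-0.5766,-1.0190,-1.0522,-0.4960,-1.7923,-1.5053,-0.8010,0.1507,-0.0707,0.2218,0.8956,8.4941,3.2239,-2.1752,0.3800
32,-0.6030,-1.0410,-1.0639,-0.4938,-1.7277,-1.4408,-0.7607,0.1405,-0.0778,0.2380,0.8882,8.7860,3.2953,-2.2278,0.3864
33,-0.6284,-1.0622,-1.0750,-0.4918,-1.6647,-1.3800,-0.7244,0.1310,-0.0847,0.2534,0.8808,9.0431,3.3614,-2.2727,0.3916
34,-0.6529,-1.0824,-1.0856,-0.4899,-1.6035,-1.3228,-0.6917,0.1223,-0.0913,0.2682,0.8732,9.2694,3.4225,-2.3110,0.3958
35,-0.6765,-1.1018,-1.0957,-0.4881,-1.5442,-1.2690,-0.6624,0.1143,-0.0977,0.2822,0.8656,9.4686,3.4791,-2.3436,0.3992
36,-0.6993,-1.1205,-1.1055,-0.4865,-1.4867,-1.2185,-0.6359,0.1070,-0.1037,0.2955,0.8580,9.6438,3.5314,-2.3715,0.4018
37,-0.7211,-1.1384,-1.1148,-0.4849,-1.4311,-1.1710,-0.6122,0.1003,-0.1095,0.3082,0.8504,9.7980,3.5797,-2.3952,0.4037
38,-0.7422,-1.1556,-1.1238,-0.4835,-1.3775,-1.1263,-0.5907,0.0942,-0.1151,0.3202,0.8428,9.9337,3.6243,-2.4154,0.4052
39,-0.7625,-1.1722,-1.1325,-0.4821,-1.3257,-1.0842,-0.5714,0.0886,-0.1204,0.3316,0.8353,10.0531,3.6654,-2.4325,0.4061
40,-0.7820,-1.1881,-1.1410,-0.4808,-1.2758,-1.0446,-0.5539,0.0835,-0.1254,0.3424,0.8279,10.1581,3.7032,-2.4471,0.4067
41,-0.8007,-1.2035,-1.1491,-0.4796,-1.2278,-1.0073,-0.5380,0.0789,-0.1303,0.3526,0.8206,,,,
# final tcp position (m): -0.1303 0.3526 0.8206
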